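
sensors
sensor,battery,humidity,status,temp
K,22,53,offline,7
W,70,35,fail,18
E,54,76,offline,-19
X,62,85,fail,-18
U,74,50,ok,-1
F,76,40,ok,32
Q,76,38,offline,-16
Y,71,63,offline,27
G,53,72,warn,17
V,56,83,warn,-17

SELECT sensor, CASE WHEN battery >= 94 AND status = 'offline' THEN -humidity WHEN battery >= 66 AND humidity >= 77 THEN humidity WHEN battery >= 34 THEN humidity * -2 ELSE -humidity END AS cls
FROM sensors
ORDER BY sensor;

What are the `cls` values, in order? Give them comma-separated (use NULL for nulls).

sensor=E: battery >= 34 → -152
sensor=F: battery >= 34 → -80
sensor=G: battery >= 34 → -144
sensor=K: ELSE → -53
sensor=Q: battery >= 34 → -76
sensor=U: battery >= 34 → -100
sensor=V: battery >= 34 → -166
sensor=W: battery >= 34 → -70
sensor=X: battery >= 34 → -170
sensor=Y: battery >= 34 → -126

-152, -80, -144, -53, -76, -100, -166, -70, -170, -126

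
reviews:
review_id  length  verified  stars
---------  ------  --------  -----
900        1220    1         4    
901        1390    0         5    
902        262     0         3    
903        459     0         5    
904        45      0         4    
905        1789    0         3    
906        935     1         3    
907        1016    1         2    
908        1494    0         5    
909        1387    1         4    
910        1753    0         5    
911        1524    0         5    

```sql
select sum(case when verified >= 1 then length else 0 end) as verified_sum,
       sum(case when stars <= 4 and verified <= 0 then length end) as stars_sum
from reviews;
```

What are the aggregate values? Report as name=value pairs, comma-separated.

verified_sum=4558, stars_sum=2096

[verified_sum: verified >= 1]
review_id=900: ✓ → 1220
review_id=901: ✗
review_id=902: ✗
review_id=903: ✗
review_id=904: ✗
review_id=905: ✗
review_id=906: ✓ → 935
review_id=907: ✓ → 1016
review_id=908: ✗
review_id=909: ✓ → 1387
review_id=910: ✗
review_id=911: ✗
verified_sum = 1220 + 935 + 1016 + 1387 = 4558
—
[stars_sum: stars <= 4 and verified <= 0]
review_id=900: ✗
review_id=901: ✗
review_id=902: ✓ → 262
review_id=903: ✗
review_id=904: ✓ → 45
review_id=905: ✓ → 1789
review_id=906: ✗
review_id=907: ✗
review_id=908: ✗
review_id=909: ✗
review_id=910: ✗
review_id=911: ✗
stars_sum = 262 + 45 + 1789 = 2096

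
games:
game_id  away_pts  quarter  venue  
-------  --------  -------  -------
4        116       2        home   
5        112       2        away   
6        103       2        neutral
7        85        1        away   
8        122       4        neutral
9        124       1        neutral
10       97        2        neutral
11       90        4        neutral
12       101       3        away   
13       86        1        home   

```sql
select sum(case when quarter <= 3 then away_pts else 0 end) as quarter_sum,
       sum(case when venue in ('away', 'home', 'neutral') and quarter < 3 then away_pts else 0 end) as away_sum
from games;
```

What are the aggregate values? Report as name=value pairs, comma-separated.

quarter_sum=824, away_sum=723

[quarter_sum: quarter <= 3]
game_id=4: ✓ → 116
game_id=5: ✓ → 112
game_id=6: ✓ → 103
game_id=7: ✓ → 85
game_id=8: ✗
game_id=9: ✓ → 124
game_id=10: ✓ → 97
game_id=11: ✗
game_id=12: ✓ → 101
game_id=13: ✓ → 86
quarter_sum = 116 + 112 + 103 + 85 + 124 + 97 + 101 + 86 = 824
—
[away_sum: venue in ('away', 'home', 'neutral') and quarter < 3]
game_id=4: ✓ → 116
game_id=5: ✓ → 112
game_id=6: ✓ → 103
game_id=7: ✓ → 85
game_id=8: ✗
game_id=9: ✓ → 124
game_id=10: ✓ → 97
game_id=11: ✗
game_id=12: ✗
game_id=13: ✓ → 86
away_sum = 116 + 112 + 103 + 85 + 124 + 97 + 86 = 723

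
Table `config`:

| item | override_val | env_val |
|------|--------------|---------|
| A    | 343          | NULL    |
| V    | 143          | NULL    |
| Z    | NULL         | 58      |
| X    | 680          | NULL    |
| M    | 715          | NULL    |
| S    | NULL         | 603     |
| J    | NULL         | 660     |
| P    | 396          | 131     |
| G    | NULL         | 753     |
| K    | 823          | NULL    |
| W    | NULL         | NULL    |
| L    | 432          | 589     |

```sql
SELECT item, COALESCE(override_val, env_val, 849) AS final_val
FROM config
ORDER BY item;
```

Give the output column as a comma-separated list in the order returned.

343, 753, 660, 823, 432, 715, 396, 603, 143, 849, 680, 58

item=A: override_val=343 → 343
item=G: override_val=NULL, env_val=753 → 753
item=J: override_val=NULL, env_val=660 → 660
item=K: override_val=823 → 823
item=L: override_val=432 → 432
item=M: override_val=715 → 715
item=P: override_val=396 → 396
item=S: override_val=NULL, env_val=603 → 603
item=V: override_val=143 → 143
item=W: override_val=NULL, env_val=NULL, → literal 849 → 849
item=X: override_val=680 → 680
item=Z: override_val=NULL, env_val=58 → 58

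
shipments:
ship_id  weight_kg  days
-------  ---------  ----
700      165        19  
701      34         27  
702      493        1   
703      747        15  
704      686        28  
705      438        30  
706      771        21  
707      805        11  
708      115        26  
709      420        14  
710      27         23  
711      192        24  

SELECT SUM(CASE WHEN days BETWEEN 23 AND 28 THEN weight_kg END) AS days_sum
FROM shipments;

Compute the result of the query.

1054

ship_id=700: ✗
ship_id=701: ✓ → 34
ship_id=702: ✗
ship_id=703: ✗
ship_id=704: ✓ → 686
ship_id=705: ✗
ship_id=706: ✗
ship_id=707: ✗
ship_id=708: ✓ → 115
ship_id=709: ✗
ship_id=710: ✓ → 27
ship_id=711: ✓ → 192
days_sum = 34 + 686 + 115 + 27 + 192 = 1054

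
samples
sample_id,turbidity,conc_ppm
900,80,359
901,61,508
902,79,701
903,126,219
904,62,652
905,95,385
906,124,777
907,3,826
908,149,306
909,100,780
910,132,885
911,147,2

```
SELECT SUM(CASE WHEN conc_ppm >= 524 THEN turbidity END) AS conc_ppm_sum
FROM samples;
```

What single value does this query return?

sample_id=900: ✗
sample_id=901: ✗
sample_id=902: ✓ → 79
sample_id=903: ✗
sample_id=904: ✓ → 62
sample_id=905: ✗
sample_id=906: ✓ → 124
sample_id=907: ✓ → 3
sample_id=908: ✗
sample_id=909: ✓ → 100
sample_id=910: ✓ → 132
sample_id=911: ✗
conc_ppm_sum = 79 + 62 + 124 + 3 + 100 + 132 = 500

500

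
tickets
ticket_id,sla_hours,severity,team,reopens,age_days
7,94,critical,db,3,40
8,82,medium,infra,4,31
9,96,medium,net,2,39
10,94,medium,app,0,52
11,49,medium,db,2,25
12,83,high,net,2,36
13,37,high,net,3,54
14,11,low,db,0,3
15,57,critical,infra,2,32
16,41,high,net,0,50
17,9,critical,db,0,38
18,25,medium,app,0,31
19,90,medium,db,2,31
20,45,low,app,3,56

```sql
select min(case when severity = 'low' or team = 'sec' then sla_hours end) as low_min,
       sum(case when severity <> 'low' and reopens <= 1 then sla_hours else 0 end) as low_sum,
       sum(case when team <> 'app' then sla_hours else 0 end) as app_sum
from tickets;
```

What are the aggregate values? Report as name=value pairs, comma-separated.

low_min=11, low_sum=169, app_sum=649

[low_min: severity = 'low' or team = 'sec']
ticket_id=7: ✗
ticket_id=8: ✗
ticket_id=9: ✗
ticket_id=10: ✗
ticket_id=11: ✗
ticket_id=12: ✗
ticket_id=13: ✗
ticket_id=14: ✓ → 11
ticket_id=15: ✗
ticket_id=16: ✗
ticket_id=17: ✗
ticket_id=18: ✗
ticket_id=19: ✗
ticket_id=20: ✓ → 45
low_min = MIN(11, 45) = 11
—
[low_sum: severity <> 'low' and reopens <= 1]
ticket_id=7: ✗
ticket_id=8: ✗
ticket_id=9: ✗
ticket_id=10: ✓ → 94
ticket_id=11: ✗
ticket_id=12: ✗
ticket_id=13: ✗
ticket_id=14: ✗
ticket_id=15: ✗
ticket_id=16: ✓ → 41
ticket_id=17: ✓ → 9
ticket_id=18: ✓ → 25
ticket_id=19: ✗
ticket_id=20: ✗
low_sum = 94 + 41 + 9 + 25 = 169
—
[app_sum: team <> 'app']
ticket_id=7: ✓ → 94
ticket_id=8: ✓ → 82
ticket_id=9: ✓ → 96
ticket_id=10: ✗
ticket_id=11: ✓ → 49
ticket_id=12: ✓ → 83
ticket_id=13: ✓ → 37
ticket_id=14: ✓ → 11
ticket_id=15: ✓ → 57
ticket_id=16: ✓ → 41
ticket_id=17: ✓ → 9
ticket_id=18: ✗
ticket_id=19: ✓ → 90
ticket_id=20: ✗
app_sum = 94 + 82 + 96 + 49 + 83 + 37 + 11 + 57 + 41 + 9 + 90 = 649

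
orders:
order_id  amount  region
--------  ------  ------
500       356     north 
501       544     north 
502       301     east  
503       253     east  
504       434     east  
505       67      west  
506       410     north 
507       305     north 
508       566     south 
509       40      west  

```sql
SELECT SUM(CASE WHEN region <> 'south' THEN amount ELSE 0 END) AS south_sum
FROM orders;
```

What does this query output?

2710

order_id=500: ✓ → 356
order_id=501: ✓ → 544
order_id=502: ✓ → 301
order_id=503: ✓ → 253
order_id=504: ✓ → 434
order_id=505: ✓ → 67
order_id=506: ✓ → 410
order_id=507: ✓ → 305
order_id=508: ✗
order_id=509: ✓ → 40
south_sum = 356 + 544 + 301 + 253 + 434 + 67 + 410 + 305 + 40 = 2710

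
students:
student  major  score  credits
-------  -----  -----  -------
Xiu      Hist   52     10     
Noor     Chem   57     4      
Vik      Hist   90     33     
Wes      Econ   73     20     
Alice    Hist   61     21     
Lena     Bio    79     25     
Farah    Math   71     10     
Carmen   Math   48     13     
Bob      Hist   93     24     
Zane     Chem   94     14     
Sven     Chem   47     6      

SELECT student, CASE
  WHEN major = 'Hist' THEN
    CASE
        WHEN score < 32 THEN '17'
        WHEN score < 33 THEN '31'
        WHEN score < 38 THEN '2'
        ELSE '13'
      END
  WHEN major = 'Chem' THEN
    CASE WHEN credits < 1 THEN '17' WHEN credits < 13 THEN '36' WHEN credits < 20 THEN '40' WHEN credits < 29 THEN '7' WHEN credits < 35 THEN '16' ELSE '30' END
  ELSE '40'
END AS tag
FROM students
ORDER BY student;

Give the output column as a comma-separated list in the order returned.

student=Alice: major='Hist' → inner[ELSE] → 13
student=Bob: major='Hist' → inner[ELSE] → 13
student=Carmen: major='Math' → outer ELSE → 40
student=Farah: major='Math' → outer ELSE → 40
student=Lena: major='Bio' → outer ELSE → 40
student=Noor: major='Chem' → inner[credits < 13] → 36
student=Sven: major='Chem' → inner[credits < 13] → 36
student=Vik: major='Hist' → inner[ELSE] → 13
student=Wes: major='Econ' → outer ELSE → 40
student=Xiu: major='Hist' → inner[ELSE] → 13
student=Zane: major='Chem' → inner[credits < 20] → 40

13, 13, 40, 40, 40, 36, 36, 13, 40, 13, 40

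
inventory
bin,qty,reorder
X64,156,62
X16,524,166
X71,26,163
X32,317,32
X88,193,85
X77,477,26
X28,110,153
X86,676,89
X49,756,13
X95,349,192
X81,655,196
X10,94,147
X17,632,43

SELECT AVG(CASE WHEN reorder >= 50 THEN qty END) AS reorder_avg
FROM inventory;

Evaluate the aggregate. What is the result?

309.2222222222

bin=X64: ✓ → 156
bin=X16: ✓ → 524
bin=X71: ✓ → 26
bin=X32: ✗
bin=X88: ✓ → 193
bin=X77: ✗
bin=X28: ✓ → 110
bin=X86: ✓ → 676
bin=X49: ✗
bin=X95: ✓ → 349
bin=X81: ✓ → 655
bin=X10: ✓ → 94
bin=X17: ✗
reorder_avg = (156 + 524 + 26 + 193 + 110 + 676 + 349 + 655 + 94) / 9 = 309.2222222222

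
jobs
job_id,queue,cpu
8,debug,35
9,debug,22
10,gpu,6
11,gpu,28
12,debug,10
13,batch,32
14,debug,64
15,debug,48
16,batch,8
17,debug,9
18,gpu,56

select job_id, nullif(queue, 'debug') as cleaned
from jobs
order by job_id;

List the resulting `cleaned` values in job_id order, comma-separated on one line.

NULL, NULL, gpu, gpu, NULL, batch, NULL, NULL, batch, NULL, gpu

job_id=8: queue=debug vs debug: equal → NULL
job_id=9: queue=debug vs debug: equal → NULL
job_id=10: queue=gpu vs debug: differ → gpu
job_id=11: queue=gpu vs debug: differ → gpu
job_id=12: queue=debug vs debug: equal → NULL
job_id=13: queue=batch vs debug: differ → batch
job_id=14: queue=debug vs debug: equal → NULL
job_id=15: queue=debug vs debug: equal → NULL
job_id=16: queue=batch vs debug: differ → batch
job_id=17: queue=debug vs debug: equal → NULL
job_id=18: queue=gpu vs debug: differ → gpu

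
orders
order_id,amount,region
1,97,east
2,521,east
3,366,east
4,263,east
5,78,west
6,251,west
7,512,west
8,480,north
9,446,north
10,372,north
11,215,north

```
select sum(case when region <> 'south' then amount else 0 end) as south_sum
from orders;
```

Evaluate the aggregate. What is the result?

3601

order_id=1: ✓ → 97
order_id=2: ✓ → 521
order_id=3: ✓ → 366
order_id=4: ✓ → 263
order_id=5: ✓ → 78
order_id=6: ✓ → 251
order_id=7: ✓ → 512
order_id=8: ✓ → 480
order_id=9: ✓ → 446
order_id=10: ✓ → 372
order_id=11: ✓ → 215
south_sum = 97 + 521 + 366 + 263 + 78 + 251 + 512 + 480 + 446 + 372 + 215 = 3601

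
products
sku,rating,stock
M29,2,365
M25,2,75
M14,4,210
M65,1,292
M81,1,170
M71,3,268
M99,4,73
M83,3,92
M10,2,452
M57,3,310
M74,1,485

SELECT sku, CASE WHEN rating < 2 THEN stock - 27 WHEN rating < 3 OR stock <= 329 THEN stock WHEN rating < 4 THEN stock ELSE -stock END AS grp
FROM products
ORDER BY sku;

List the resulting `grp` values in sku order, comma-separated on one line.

452, 210, 75, 365, 310, 265, 268, 458, 143, 92, 73

sku=M10: rating < 3 OR stock <= 329 → 452
sku=M14: rating < 3 OR stock <= 329 → 210
sku=M25: rating < 3 OR stock <= 329 → 75
sku=M29: rating < 3 OR stock <= 329 → 365
sku=M57: rating < 3 OR stock <= 329 → 310
sku=M65: rating < 2 → 265
sku=M71: rating < 3 OR stock <= 329 → 268
sku=M74: rating < 2 → 458
sku=M81: rating < 2 → 143
sku=M83: rating < 3 OR stock <= 329 → 92
sku=M99: rating < 3 OR stock <= 329 → 73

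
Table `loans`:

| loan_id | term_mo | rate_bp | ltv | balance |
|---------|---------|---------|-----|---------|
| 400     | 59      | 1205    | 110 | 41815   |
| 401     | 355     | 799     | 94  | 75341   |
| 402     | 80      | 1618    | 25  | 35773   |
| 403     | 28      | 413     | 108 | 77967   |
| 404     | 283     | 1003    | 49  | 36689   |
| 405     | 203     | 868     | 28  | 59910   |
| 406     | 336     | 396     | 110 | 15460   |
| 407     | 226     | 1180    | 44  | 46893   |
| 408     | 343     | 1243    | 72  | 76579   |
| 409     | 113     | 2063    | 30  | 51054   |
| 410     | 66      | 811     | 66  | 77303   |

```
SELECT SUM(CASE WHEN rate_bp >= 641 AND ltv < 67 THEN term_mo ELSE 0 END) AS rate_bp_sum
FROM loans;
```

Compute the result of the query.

loan_id=400: ✗
loan_id=401: ✗
loan_id=402: ✓ → 80
loan_id=403: ✗
loan_id=404: ✓ → 283
loan_id=405: ✓ → 203
loan_id=406: ✗
loan_id=407: ✓ → 226
loan_id=408: ✗
loan_id=409: ✓ → 113
loan_id=410: ✓ → 66
rate_bp_sum = 80 + 283 + 203 + 226 + 113 + 66 = 971

971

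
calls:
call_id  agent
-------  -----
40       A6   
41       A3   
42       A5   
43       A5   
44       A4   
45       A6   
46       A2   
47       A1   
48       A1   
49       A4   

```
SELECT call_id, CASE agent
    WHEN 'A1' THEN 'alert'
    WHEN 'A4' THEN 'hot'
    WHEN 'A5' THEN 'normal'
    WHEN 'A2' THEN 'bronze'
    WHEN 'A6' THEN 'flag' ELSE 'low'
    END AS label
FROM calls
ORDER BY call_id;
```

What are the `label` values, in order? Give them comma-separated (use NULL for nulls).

flag, low, normal, normal, hot, flag, bronze, alert, alert, hot

call_id=40: agent='A6' → flag
call_id=41: ELSE → low
call_id=42: agent='A5' → normal
call_id=43: agent='A5' → normal
call_id=44: agent='A4' → hot
call_id=45: agent='A6' → flag
call_id=46: agent='A2' → bronze
call_id=47: agent='A1' → alert
call_id=48: agent='A1' → alert
call_id=49: agent='A4' → hot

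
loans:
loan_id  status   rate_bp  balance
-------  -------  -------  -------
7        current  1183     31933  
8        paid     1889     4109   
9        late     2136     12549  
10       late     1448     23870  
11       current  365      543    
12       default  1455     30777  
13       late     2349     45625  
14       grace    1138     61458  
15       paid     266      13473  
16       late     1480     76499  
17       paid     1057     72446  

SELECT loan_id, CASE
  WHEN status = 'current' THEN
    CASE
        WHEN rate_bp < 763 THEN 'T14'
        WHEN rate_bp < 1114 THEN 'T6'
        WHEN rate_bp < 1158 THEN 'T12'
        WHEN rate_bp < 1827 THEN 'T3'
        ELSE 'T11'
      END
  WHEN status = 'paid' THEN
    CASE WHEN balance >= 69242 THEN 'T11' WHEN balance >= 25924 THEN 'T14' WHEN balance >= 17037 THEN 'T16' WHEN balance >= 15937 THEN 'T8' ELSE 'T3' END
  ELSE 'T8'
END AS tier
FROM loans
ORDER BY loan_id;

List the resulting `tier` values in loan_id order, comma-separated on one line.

T3, T3, T8, T8, T14, T8, T8, T8, T3, T8, T11

loan_id=7: status='current' → inner[rate_bp < 1827] → T3
loan_id=8: status='paid' → inner[ELSE] → T3
loan_id=9: status='late' → outer ELSE → T8
loan_id=10: status='late' → outer ELSE → T8
loan_id=11: status='current' → inner[rate_bp < 763] → T14
loan_id=12: status='default' → outer ELSE → T8
loan_id=13: status='late' → outer ELSE → T8
loan_id=14: status='grace' → outer ELSE → T8
loan_id=15: status='paid' → inner[ELSE] → T3
loan_id=16: status='late' → outer ELSE → T8
loan_id=17: status='paid' → inner[balance >= 69242] → T11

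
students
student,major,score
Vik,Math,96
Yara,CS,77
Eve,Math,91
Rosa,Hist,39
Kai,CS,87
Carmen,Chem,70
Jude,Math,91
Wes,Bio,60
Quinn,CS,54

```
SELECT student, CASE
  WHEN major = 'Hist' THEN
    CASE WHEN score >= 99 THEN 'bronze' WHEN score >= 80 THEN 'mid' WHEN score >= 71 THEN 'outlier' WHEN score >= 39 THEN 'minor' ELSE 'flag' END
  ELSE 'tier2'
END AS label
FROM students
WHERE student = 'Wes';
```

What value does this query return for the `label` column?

student = Wes: major=Bio, score=60.
major='Bio' → outer ELSE → tier2

tier2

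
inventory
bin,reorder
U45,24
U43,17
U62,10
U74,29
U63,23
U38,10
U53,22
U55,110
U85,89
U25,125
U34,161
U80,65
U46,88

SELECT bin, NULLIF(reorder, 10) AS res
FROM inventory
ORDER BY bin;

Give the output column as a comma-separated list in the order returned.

125, 161, NULL, 17, 24, 88, 22, 110, NULL, 23, 29, 65, 89

bin=U25: reorder=125 vs 10: differ → 125
bin=U34: reorder=161 vs 10: differ → 161
bin=U38: reorder=10 vs 10: equal → NULL
bin=U43: reorder=17 vs 10: differ → 17
bin=U45: reorder=24 vs 10: differ → 24
bin=U46: reorder=88 vs 10: differ → 88
bin=U53: reorder=22 vs 10: differ → 22
bin=U55: reorder=110 vs 10: differ → 110
bin=U62: reorder=10 vs 10: equal → NULL
bin=U63: reorder=23 vs 10: differ → 23
bin=U74: reorder=29 vs 10: differ → 29
bin=U80: reorder=65 vs 10: differ → 65
bin=U85: reorder=89 vs 10: differ → 89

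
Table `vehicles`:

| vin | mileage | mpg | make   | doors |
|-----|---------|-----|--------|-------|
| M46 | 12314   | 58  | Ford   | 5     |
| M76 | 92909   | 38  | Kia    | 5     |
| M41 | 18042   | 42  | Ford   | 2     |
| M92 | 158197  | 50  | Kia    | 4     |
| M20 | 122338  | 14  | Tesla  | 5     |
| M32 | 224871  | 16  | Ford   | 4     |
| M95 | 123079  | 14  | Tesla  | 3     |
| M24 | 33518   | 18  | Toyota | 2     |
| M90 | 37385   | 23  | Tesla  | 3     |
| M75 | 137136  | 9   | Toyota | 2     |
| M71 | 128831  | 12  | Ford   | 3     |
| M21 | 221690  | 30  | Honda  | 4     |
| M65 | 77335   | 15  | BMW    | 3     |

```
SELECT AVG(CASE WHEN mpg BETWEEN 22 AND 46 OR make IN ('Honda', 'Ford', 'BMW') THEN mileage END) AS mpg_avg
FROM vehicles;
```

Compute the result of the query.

101672.125

vin=M46: ✓ → 12314
vin=M76: ✓ → 92909
vin=M41: ✓ → 18042
vin=M92: ✗
vin=M20: ✗
vin=M32: ✓ → 224871
vin=M95: ✗
vin=M24: ✗
vin=M90: ✓ → 37385
vin=M75: ✗
vin=M71: ✓ → 128831
vin=M21: ✓ → 221690
vin=M65: ✓ → 77335
mpg_avg = (12314 + 92909 + 18042 + 224871 + 37385 + 128831 + 221690 + 77335) / 8 = 101672.125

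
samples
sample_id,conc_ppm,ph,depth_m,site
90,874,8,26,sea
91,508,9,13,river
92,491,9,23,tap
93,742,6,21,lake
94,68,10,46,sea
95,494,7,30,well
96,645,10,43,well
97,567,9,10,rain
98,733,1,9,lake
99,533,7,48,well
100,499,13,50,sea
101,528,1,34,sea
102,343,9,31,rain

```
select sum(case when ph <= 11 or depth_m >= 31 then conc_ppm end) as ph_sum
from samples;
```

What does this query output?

7025

sample_id=90: ✓ → 874
sample_id=91: ✓ → 508
sample_id=92: ✓ → 491
sample_id=93: ✓ → 742
sample_id=94: ✓ → 68
sample_id=95: ✓ → 494
sample_id=96: ✓ → 645
sample_id=97: ✓ → 567
sample_id=98: ✓ → 733
sample_id=99: ✓ → 533
sample_id=100: ✓ → 499
sample_id=101: ✓ → 528
sample_id=102: ✓ → 343
ph_sum = 874 + 508 + 491 + 742 + 68 + 494 + 645 + 567 + 733 + 533 + 499 + 528 + 343 = 7025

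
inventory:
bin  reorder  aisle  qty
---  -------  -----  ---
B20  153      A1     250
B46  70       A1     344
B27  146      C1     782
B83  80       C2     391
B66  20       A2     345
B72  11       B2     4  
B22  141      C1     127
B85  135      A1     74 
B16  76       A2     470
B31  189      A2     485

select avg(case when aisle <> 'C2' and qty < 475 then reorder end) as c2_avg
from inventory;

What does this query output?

bin=B20: ✓ → 153
bin=B46: ✓ → 70
bin=B27: ✗
bin=B83: ✗
bin=B66: ✓ → 20
bin=B72: ✓ → 11
bin=B22: ✓ → 141
bin=B85: ✓ → 135
bin=B16: ✓ → 76
bin=B31: ✗
c2_avg = (153 + 70 + 20 + 11 + 141 + 135 + 76) / 7 = 86.5714285714

86.5714285714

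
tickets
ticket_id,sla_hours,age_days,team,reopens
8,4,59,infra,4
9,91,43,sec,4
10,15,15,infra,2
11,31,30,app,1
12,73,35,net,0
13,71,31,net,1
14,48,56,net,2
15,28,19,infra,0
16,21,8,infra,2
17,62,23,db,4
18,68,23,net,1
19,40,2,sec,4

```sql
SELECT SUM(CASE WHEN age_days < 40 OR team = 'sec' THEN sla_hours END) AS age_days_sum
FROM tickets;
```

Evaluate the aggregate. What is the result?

500

ticket_id=8: ✗
ticket_id=9: ✓ → 91
ticket_id=10: ✓ → 15
ticket_id=11: ✓ → 31
ticket_id=12: ✓ → 73
ticket_id=13: ✓ → 71
ticket_id=14: ✗
ticket_id=15: ✓ → 28
ticket_id=16: ✓ → 21
ticket_id=17: ✓ → 62
ticket_id=18: ✓ → 68
ticket_id=19: ✓ → 40
age_days_sum = 91 + 15 + 31 + 73 + 71 + 28 + 21 + 62 + 68 + 40 = 500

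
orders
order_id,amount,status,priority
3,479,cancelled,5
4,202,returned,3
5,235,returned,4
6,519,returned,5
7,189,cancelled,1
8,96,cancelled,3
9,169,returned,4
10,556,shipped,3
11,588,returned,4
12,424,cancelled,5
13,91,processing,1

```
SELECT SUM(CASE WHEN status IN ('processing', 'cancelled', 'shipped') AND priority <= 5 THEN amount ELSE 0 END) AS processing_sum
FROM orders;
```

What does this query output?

1835

order_id=3: ✓ → 479
order_id=4: ✗
order_id=5: ✗
order_id=6: ✗
order_id=7: ✓ → 189
order_id=8: ✓ → 96
order_id=9: ✗
order_id=10: ✓ → 556
order_id=11: ✗
order_id=12: ✓ → 424
order_id=13: ✓ → 91
processing_sum = 479 + 189 + 96 + 556 + 424 + 91 = 1835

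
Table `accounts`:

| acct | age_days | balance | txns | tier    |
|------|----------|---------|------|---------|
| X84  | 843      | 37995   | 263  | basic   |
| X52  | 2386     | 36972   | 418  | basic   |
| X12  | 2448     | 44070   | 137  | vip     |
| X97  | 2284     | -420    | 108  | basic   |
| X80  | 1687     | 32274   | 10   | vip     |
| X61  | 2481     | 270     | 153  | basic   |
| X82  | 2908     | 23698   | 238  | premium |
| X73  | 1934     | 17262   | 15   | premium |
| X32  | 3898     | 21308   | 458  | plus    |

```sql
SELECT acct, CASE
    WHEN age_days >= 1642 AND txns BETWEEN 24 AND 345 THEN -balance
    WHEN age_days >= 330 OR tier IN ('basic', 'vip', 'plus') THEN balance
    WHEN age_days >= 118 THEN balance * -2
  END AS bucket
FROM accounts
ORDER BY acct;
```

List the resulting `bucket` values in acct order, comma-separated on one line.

-44070, 21308, 36972, -270, 17262, 32274, -23698, 37995, 420

acct=X12: age_days >= 1642 AND txns BETWEEN 24 AND 345 → -44070
acct=X32: age_days >= 330 OR tier IN ('basic', 'vip', 'plus') → 21308
acct=X52: age_days >= 330 OR tier IN ('basic', 'vip', 'plus') → 36972
acct=X61: age_days >= 1642 AND txns BETWEEN 24 AND 345 → -270
acct=X73: age_days >= 330 OR tier IN ('basic', 'vip', 'plus') → 17262
acct=X80: age_days >= 330 OR tier IN ('basic', 'vip', 'plus') → 32274
acct=X82: age_days >= 1642 AND txns BETWEEN 24 AND 345 → -23698
acct=X84: age_days >= 330 OR tier IN ('basic', 'vip', 'plus') → 37995
acct=X97: age_days >= 1642 AND txns BETWEEN 24 AND 345 → 420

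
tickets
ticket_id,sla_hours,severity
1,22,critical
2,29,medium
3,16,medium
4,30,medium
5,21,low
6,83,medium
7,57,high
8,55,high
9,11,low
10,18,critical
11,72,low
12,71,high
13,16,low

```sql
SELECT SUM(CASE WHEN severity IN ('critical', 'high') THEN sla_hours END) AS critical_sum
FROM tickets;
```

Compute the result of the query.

ticket_id=1: ✓ → 22
ticket_id=2: ✗
ticket_id=3: ✗
ticket_id=4: ✗
ticket_id=5: ✗
ticket_id=6: ✗
ticket_id=7: ✓ → 57
ticket_id=8: ✓ → 55
ticket_id=9: ✗
ticket_id=10: ✓ → 18
ticket_id=11: ✗
ticket_id=12: ✓ → 71
ticket_id=13: ✗
critical_sum = 22 + 57 + 55 + 18 + 71 = 223

223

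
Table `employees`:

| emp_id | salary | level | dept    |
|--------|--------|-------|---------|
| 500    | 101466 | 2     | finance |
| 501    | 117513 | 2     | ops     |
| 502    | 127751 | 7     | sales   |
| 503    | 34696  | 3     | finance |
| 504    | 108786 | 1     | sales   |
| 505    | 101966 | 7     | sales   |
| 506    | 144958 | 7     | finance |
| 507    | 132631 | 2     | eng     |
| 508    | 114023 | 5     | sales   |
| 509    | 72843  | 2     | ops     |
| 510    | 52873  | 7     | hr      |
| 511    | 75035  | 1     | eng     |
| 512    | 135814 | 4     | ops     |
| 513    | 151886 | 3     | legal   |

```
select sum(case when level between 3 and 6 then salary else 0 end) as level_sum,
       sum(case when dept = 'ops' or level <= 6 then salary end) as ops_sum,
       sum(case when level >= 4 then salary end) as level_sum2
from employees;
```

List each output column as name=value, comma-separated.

level_sum=436419, ops_sum=1044693, level_sum2=677385

[level_sum: level between 3 and 6]
emp_id=500: ✗
emp_id=501: ✗
emp_id=502: ✗
emp_id=503: ✓ → 34696
emp_id=504: ✗
emp_id=505: ✗
emp_id=506: ✗
emp_id=507: ✗
emp_id=508: ✓ → 114023
emp_id=509: ✗
emp_id=510: ✗
emp_id=511: ✗
emp_id=512: ✓ → 135814
emp_id=513: ✓ → 151886
level_sum = 34696 + 114023 + 135814 + 151886 = 436419
—
[ops_sum: dept = 'ops' or level <= 6]
emp_id=500: ✓ → 101466
emp_id=501: ✓ → 117513
emp_id=502: ✗
emp_id=503: ✓ → 34696
emp_id=504: ✓ → 108786
emp_id=505: ✗
emp_id=506: ✗
emp_id=507: ✓ → 132631
emp_id=508: ✓ → 114023
emp_id=509: ✓ → 72843
emp_id=510: ✗
emp_id=511: ✓ → 75035
emp_id=512: ✓ → 135814
emp_id=513: ✓ → 151886
ops_sum = 101466 + 117513 + 34696 + 108786 + 132631 + 114023 + 72843 + 75035 + 135814 + 151886 = 1044693
—
[level_sum2: level >= 4]
emp_id=500: ✗
emp_id=501: ✗
emp_id=502: ✓ → 127751
emp_id=503: ✗
emp_id=504: ✗
emp_id=505: ✓ → 101966
emp_id=506: ✓ → 144958
emp_id=507: ✗
emp_id=508: ✓ → 114023
emp_id=509: ✗
emp_id=510: ✓ → 52873
emp_id=511: ✗
emp_id=512: ✓ → 135814
emp_id=513: ✗
level_sum2 = 127751 + 101966 + 144958 + 114023 + 52873 + 135814 = 677385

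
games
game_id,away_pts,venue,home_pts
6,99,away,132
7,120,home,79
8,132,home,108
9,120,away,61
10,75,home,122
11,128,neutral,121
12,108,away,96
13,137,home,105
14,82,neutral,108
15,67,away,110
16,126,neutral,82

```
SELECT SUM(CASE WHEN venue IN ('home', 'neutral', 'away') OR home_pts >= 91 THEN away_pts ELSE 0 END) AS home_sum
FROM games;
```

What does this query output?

game_id=6: ✓ → 99
game_id=7: ✓ → 120
game_id=8: ✓ → 132
game_id=9: ✓ → 120
game_id=10: ✓ → 75
game_id=11: ✓ → 128
game_id=12: ✓ → 108
game_id=13: ✓ → 137
game_id=14: ✓ → 82
game_id=15: ✓ → 67
game_id=16: ✓ → 126
home_sum = 99 + 120 + 132 + 120 + 75 + 128 + 108 + 137 + 82 + 67 + 126 = 1194

1194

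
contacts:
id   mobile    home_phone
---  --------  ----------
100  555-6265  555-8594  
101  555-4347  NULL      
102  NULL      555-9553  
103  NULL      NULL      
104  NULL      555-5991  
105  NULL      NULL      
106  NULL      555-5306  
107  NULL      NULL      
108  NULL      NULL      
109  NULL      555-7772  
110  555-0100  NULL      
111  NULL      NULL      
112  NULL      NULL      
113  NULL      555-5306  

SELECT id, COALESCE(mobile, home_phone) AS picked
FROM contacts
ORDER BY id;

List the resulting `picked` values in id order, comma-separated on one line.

555-6265, 555-4347, 555-9553, NULL, 555-5991, NULL, 555-5306, NULL, NULL, 555-7772, 555-0100, NULL, NULL, 555-5306

id=100: mobile=555-6265 → 555-6265
id=101: mobile=555-4347 → 555-4347
id=102: mobile=NULL, home_phone=555-9553 → 555-9553
id=103: mobile=NULL, home_phone=NULL (all NULL) → NULL
id=104: mobile=NULL, home_phone=555-5991 → 555-5991
id=105: mobile=NULL, home_phone=NULL (all NULL) → NULL
id=106: mobile=NULL, home_phone=555-5306 → 555-5306
id=107: mobile=NULL, home_phone=NULL (all NULL) → NULL
id=108: mobile=NULL, home_phone=NULL (all NULL) → NULL
id=109: mobile=NULL, home_phone=555-7772 → 555-7772
id=110: mobile=555-0100 → 555-0100
id=111: mobile=NULL, home_phone=NULL (all NULL) → NULL
id=112: mobile=NULL, home_phone=NULL (all NULL) → NULL
id=113: mobile=NULL, home_phone=555-5306 → 555-5306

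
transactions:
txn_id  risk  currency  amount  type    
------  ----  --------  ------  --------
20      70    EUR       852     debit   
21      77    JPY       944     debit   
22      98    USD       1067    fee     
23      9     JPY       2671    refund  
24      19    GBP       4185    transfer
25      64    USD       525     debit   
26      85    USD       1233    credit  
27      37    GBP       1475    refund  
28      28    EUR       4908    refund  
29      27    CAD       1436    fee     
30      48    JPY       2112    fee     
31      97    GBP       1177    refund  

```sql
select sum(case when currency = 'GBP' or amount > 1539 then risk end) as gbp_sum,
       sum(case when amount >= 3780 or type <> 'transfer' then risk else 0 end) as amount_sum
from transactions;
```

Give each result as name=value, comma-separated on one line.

gbp_sum=238, amount_sum=659

[gbp_sum: currency = 'GBP' or amount > 1539]
txn_id=20: ✗
txn_id=21: ✗
txn_id=22: ✗
txn_id=23: ✓ → 9
txn_id=24: ✓ → 19
txn_id=25: ✗
txn_id=26: ✗
txn_id=27: ✓ → 37
txn_id=28: ✓ → 28
txn_id=29: ✗
txn_id=30: ✓ → 48
txn_id=31: ✓ → 97
gbp_sum = 9 + 19 + 37 + 28 + 48 + 97 = 238
—
[amount_sum: amount >= 3780 or type <> 'transfer']
txn_id=20: ✓ → 70
txn_id=21: ✓ → 77
txn_id=22: ✓ → 98
txn_id=23: ✓ → 9
txn_id=24: ✓ → 19
txn_id=25: ✓ → 64
txn_id=26: ✓ → 85
txn_id=27: ✓ → 37
txn_id=28: ✓ → 28
txn_id=29: ✓ → 27
txn_id=30: ✓ → 48
txn_id=31: ✓ → 97
amount_sum = 70 + 77 + 98 + 9 + 19 + 64 + 85 + 37 + 28 + 27 + 48 + 97 = 659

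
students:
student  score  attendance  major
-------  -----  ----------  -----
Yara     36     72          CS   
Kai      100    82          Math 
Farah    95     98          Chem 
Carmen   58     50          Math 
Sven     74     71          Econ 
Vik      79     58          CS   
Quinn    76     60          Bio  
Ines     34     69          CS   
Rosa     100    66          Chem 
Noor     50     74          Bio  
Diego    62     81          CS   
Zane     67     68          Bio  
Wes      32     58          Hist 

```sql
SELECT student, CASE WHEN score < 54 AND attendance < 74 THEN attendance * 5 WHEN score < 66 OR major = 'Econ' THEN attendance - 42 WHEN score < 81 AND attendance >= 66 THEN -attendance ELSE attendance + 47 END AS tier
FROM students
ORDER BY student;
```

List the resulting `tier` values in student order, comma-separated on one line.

student=Carmen: score < 66 OR major = 'Econ' → 8
student=Diego: score < 66 OR major = 'Econ' → 39
student=Farah: ELSE → 145
student=Ines: score < 54 AND attendance < 74 → 345
student=Kai: ELSE → 129
student=Noor: score < 66 OR major = 'Econ' → 32
student=Quinn: ELSE → 107
student=Rosa: ELSE → 113
student=Sven: score < 66 OR major = 'Econ' → 29
student=Vik: ELSE → 105
student=Wes: score < 54 AND attendance < 74 → 290
student=Yara: score < 54 AND attendance < 74 → 360
student=Zane: score < 81 AND attendance >= 66 → -68

8, 39, 145, 345, 129, 32, 107, 113, 29, 105, 290, 360, -68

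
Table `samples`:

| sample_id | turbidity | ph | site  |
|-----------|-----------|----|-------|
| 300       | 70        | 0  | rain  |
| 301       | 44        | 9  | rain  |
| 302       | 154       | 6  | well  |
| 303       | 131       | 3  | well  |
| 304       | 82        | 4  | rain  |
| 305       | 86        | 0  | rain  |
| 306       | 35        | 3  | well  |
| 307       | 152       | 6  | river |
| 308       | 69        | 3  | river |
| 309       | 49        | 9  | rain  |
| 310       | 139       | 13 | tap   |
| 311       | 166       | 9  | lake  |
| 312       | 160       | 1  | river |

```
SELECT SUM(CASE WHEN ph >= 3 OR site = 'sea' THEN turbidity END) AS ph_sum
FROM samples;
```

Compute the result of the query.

1021

sample_id=300: ✗
sample_id=301: ✓ → 44
sample_id=302: ✓ → 154
sample_id=303: ✓ → 131
sample_id=304: ✓ → 82
sample_id=305: ✗
sample_id=306: ✓ → 35
sample_id=307: ✓ → 152
sample_id=308: ✓ → 69
sample_id=309: ✓ → 49
sample_id=310: ✓ → 139
sample_id=311: ✓ → 166
sample_id=312: ✗
ph_sum = 44 + 154 + 131 + 82 + 35 + 152 + 69 + 49 + 139 + 166 = 1021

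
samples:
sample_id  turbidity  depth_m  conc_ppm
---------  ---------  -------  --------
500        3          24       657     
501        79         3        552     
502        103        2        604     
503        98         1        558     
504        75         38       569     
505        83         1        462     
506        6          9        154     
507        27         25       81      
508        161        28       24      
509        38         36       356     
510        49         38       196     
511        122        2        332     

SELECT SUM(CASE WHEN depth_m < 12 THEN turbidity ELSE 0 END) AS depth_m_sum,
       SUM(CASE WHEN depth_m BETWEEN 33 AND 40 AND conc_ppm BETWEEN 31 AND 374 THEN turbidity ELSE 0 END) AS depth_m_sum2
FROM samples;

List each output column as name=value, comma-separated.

[depth_m_sum: depth_m < 12]
sample_id=500: ✗
sample_id=501: ✓ → 79
sample_id=502: ✓ → 103
sample_id=503: ✓ → 98
sample_id=504: ✗
sample_id=505: ✓ → 83
sample_id=506: ✓ → 6
sample_id=507: ✗
sample_id=508: ✗
sample_id=509: ✗
sample_id=510: ✗
sample_id=511: ✓ → 122
depth_m_sum = 79 + 103 + 98 + 83 + 6 + 122 = 491
—
[depth_m_sum2: depth_m BETWEEN 33 AND 40 AND conc_ppm BETWEEN 31 AND 374]
sample_id=500: ✗
sample_id=501: ✗
sample_id=502: ✗
sample_id=503: ✗
sample_id=504: ✗
sample_id=505: ✗
sample_id=506: ✗
sample_id=507: ✗
sample_id=508: ✗
sample_id=509: ✓ → 38
sample_id=510: ✓ → 49
sample_id=511: ✗
depth_m_sum2 = 38 + 49 = 87

depth_m_sum=491, depth_m_sum2=87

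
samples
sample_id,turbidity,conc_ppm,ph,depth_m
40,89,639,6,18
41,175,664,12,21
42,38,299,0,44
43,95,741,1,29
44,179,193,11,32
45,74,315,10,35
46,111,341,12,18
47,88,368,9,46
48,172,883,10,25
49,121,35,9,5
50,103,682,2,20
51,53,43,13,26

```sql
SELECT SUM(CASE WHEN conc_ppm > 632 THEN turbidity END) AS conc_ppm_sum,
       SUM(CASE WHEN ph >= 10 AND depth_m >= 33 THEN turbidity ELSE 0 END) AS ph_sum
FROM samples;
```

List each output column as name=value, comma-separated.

[conc_ppm_sum: conc_ppm > 632]
sample_id=40: ✓ → 89
sample_id=41: ✓ → 175
sample_id=42: ✗
sample_id=43: ✓ → 95
sample_id=44: ✗
sample_id=45: ✗
sample_id=46: ✗
sample_id=47: ✗
sample_id=48: ✓ → 172
sample_id=49: ✗
sample_id=50: ✓ → 103
sample_id=51: ✗
conc_ppm_sum = 89 + 175 + 95 + 172 + 103 = 634
—
[ph_sum: ph >= 10 AND depth_m >= 33]
sample_id=40: ✗
sample_id=41: ✗
sample_id=42: ✗
sample_id=43: ✗
sample_id=44: ✗
sample_id=45: ✓ → 74
sample_id=46: ✗
sample_id=47: ✗
sample_id=48: ✗
sample_id=49: ✗
sample_id=50: ✗
sample_id=51: ✗
ph_sum = 74

conc_ppm_sum=634, ph_sum=74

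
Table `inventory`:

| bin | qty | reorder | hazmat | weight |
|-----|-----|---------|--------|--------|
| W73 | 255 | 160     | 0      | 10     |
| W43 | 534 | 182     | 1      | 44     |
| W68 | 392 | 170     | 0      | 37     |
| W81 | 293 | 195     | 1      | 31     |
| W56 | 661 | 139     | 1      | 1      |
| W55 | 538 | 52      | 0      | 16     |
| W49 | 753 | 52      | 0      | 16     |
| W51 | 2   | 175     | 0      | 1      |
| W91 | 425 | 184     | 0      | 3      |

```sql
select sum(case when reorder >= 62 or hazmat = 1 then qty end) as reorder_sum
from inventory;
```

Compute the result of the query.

2562

bin=W73: ✓ → 255
bin=W43: ✓ → 534
bin=W68: ✓ → 392
bin=W81: ✓ → 293
bin=W56: ✓ → 661
bin=W55: ✗
bin=W49: ✗
bin=W51: ✓ → 2
bin=W91: ✓ → 425
reorder_sum = 255 + 534 + 392 + 293 + 661 + 2 + 425 = 2562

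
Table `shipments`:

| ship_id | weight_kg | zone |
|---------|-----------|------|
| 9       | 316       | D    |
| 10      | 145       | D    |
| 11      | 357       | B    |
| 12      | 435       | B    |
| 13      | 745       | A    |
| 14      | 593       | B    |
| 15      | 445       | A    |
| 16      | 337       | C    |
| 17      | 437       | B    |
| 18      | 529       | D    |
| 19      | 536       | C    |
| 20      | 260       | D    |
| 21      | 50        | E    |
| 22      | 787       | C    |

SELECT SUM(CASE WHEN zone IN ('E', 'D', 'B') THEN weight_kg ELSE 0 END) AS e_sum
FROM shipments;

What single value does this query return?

3122

ship_id=9: ✓ → 316
ship_id=10: ✓ → 145
ship_id=11: ✓ → 357
ship_id=12: ✓ → 435
ship_id=13: ✗
ship_id=14: ✓ → 593
ship_id=15: ✗
ship_id=16: ✗
ship_id=17: ✓ → 437
ship_id=18: ✓ → 529
ship_id=19: ✗
ship_id=20: ✓ → 260
ship_id=21: ✓ → 50
ship_id=22: ✗
e_sum = 316 + 145 + 357 + 435 + 593 + 437 + 529 + 260 + 50 = 3122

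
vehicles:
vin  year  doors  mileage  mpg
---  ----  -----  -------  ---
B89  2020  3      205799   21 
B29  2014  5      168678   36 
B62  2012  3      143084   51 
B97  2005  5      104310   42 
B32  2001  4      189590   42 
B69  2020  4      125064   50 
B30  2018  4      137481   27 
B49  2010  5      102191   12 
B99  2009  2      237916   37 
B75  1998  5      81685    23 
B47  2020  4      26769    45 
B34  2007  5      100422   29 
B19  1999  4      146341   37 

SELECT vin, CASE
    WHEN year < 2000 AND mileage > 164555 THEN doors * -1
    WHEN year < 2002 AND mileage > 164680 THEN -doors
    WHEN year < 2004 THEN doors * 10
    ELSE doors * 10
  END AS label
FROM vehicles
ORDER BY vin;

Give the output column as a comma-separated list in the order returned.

vin=B19: year < 2004 → 40
vin=B29: ELSE → 50
vin=B30: ELSE → 40
vin=B32: year < 2002 AND mileage > 164680 → -4
vin=B34: ELSE → 50
vin=B47: ELSE → 40
vin=B49: ELSE → 50
vin=B62: ELSE → 30
vin=B69: ELSE → 40
vin=B75: year < 2004 → 50
vin=B89: ELSE → 30
vin=B97: ELSE → 50
vin=B99: ELSE → 20

40, 50, 40, -4, 50, 40, 50, 30, 40, 50, 30, 50, 20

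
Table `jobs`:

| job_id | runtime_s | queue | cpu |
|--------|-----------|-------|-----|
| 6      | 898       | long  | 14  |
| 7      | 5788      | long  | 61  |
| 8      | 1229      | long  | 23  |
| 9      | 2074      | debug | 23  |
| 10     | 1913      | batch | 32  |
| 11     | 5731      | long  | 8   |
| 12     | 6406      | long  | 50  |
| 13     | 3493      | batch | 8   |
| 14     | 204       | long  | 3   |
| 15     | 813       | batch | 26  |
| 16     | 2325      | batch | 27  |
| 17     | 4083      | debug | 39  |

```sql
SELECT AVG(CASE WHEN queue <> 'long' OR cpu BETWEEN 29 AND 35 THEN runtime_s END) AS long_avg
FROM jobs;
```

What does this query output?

2450.1666666667

job_id=6: ✗
job_id=7: ✗
job_id=8: ✗
job_id=9: ✓ → 2074
job_id=10: ✓ → 1913
job_id=11: ✗
job_id=12: ✗
job_id=13: ✓ → 3493
job_id=14: ✗
job_id=15: ✓ → 813
job_id=16: ✓ → 2325
job_id=17: ✓ → 4083
long_avg = (2074 + 1913 + 3493 + 813 + 2325 + 4083) / 6 = 2450.1666666667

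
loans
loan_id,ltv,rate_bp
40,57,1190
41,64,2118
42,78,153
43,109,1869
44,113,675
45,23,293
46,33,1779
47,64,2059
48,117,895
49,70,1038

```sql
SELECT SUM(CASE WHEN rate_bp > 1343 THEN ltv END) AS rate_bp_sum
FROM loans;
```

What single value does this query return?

loan_id=40: ✗
loan_id=41: ✓ → 64
loan_id=42: ✗
loan_id=43: ✓ → 109
loan_id=44: ✗
loan_id=45: ✗
loan_id=46: ✓ → 33
loan_id=47: ✓ → 64
loan_id=48: ✗
loan_id=49: ✗
rate_bp_sum = 64 + 109 + 33 + 64 = 270

270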